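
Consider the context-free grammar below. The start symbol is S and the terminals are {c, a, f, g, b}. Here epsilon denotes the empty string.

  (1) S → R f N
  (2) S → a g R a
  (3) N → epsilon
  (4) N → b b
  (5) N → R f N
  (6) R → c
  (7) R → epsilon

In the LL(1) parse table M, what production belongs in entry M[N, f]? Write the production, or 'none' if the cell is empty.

FIRST(R): from R→c we get {c}; from R→epsilon we get {epsilon}. So FIRST(R) = {epsilon, c}.
FIRST(S): from S→R f N we get {c, f}; from S→a g R a we get {a}. So FIRST(S) = {a, c, f}.
FIRST(N): from N→epsilon we get {epsilon}; from N→b b we get {b}; from N→R f N we get {c, f}. So FIRST(N) = {epsilon, b, c, f}.
FOLLOW(S) includes $ since S is the start symbol.
FOLLOW(S): S appears on no right-hand side. Thus FOLLOW(S) = {$}.
FOLLOW(N): in S→R f N, the suffix after N is empty, so FOLLOW(N) ⊇ FOLLOW(S) = {$}; in N→R f N, the suffix after N is empty (adds nothing new). Thus FOLLOW(N) = {$}.
For N → epsilon: FIRST(epsilon) = {epsilon}, so it goes in M[N, t] for t ∈ {}; since epsilon ∈ FIRST, also for every t ∈ FOLLOW(N) = {$}.
For N → b b: FIRST(b b) = {b}, so it goes in M[N, t] for t ∈ {b}.
For N → R f N: FIRST(R f N) = {c, f}, so it goes in M[N, t] for t ∈ {c, f}.

N → R f N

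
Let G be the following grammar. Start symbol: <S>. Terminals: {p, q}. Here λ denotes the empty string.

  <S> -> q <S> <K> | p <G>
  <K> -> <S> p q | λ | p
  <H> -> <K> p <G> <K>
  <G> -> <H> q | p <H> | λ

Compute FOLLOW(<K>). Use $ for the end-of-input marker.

FIRST(<S>) = {p, q}
FIRST(<K>) = {λ, p, q}  (via <S> p q)
FIRST(<H>) = {p, q}  (via <K> p <G> <K>)
FIRST(<G>) = {λ, p, q}  (via <H> q)
FOLLOW(<S>) includes $ since <S> is the start symbol.
FOLLOW(<S>): in <S>->q <S> <K>, <S> is followed by <K> with FIRST {λ, p, q}; in <S>->q <S> <K>, the suffix after <S> is nullable (adds nothing new); in <K>-><S> p q, <S> is followed by p q with FIRST {p}. Thus FOLLOW(<S>) = {$, p, q}.
FOLLOW(<K>): in <S>->q <S> <K>, the suffix after <K> is empty, so FOLLOW(<K>) ⊇ FOLLOW(<S>) = {$, p, q}; in <H>-><K> p <G> <K> (occurrence 1), <K> is followed by p <G> <K> with FIRST {p}; in <H>-><K> p <G> <K> (occurrence 2), the suffix after <K> is empty, so FOLLOW(<K>) ⊇ FOLLOW(<H>) = {$, p, q}. Thus FOLLOW(<K>) = {$, p, q}.
FOLLOW(<H>): in <G>-><H> q, <H> is followed by q with FIRST {q}; in <G>->p <H>, the suffix after <H> is empty, so FOLLOW(<H>) ⊇ FOLLOW(<G>) = {$, p, q}. Thus FOLLOW(<H>) = {$, p, q}.
FOLLOW(<G>): in <S>->p <G>, the suffix after <G> is empty, so FOLLOW(<G>) ⊇ FOLLOW(<S>) = {$, p, q}; in <H>-><K> p <G> <K>, <G> is followed by <K> with FIRST {λ, p, q}; in <H>-><K> p <G> <K>, the suffix after <G> is nullable, so FOLLOW(<G>) ⊇ FOLLOW(<H>) = {$, p, q}. Thus FOLLOW(<G>) = {$, p, q}.

{$, p, q}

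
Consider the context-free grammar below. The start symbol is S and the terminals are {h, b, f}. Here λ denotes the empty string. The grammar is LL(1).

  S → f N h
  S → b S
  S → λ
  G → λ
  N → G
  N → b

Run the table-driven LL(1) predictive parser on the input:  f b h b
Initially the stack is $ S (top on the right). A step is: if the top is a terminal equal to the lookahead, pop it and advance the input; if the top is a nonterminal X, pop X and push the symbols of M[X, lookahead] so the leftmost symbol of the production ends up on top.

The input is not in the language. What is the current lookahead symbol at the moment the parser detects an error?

b

     Stack    Input      Action
  1  $ S      f b h b $  expand S → f N h
  2  $ h N f  f b h b $  match f
  3  $ h N    b h b $    expand N → b
  4  $ h b    b h b $    match b
  5  $ h      h b $      match h
  6  $        b $        error: stack empty but input remains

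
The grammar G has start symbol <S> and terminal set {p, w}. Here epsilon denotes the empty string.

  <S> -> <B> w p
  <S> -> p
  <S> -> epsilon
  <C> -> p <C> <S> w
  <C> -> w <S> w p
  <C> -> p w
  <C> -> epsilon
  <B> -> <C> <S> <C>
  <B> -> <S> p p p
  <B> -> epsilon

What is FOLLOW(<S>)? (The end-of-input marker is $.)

FIRST(<C>) = {epsilon, p, w}
FIRST(<S>) = {epsilon, p, w}  (via <B> w p)
FIRST(<B>) = {epsilon, p, w}  (via <C> <S> <C>, <S> p p p)
FOLLOW(<S>) includes $ since <S> is the start symbol.
FOLLOW(<B>): in <S>-><B> w p, <B> is followed by w p with FIRST {w}. Thus FOLLOW(<B>) = {w}.
FOLLOW(<S>): in <C>->p <C> <S> w, <S> is followed by w with FIRST {w}; in <C>->w <S> w p, <S> is followed by w p with FIRST {w}; in <B>-><C> <S> <C>, <S> is followed by <C> with FIRST {epsilon, p, w}; in <B>-><C> <S> <C>, the suffix after <S> is nullable, so FOLLOW(<S>) ⊇ FOLLOW(<B>) = {w}; in <B>-><S> p p p, <S> is followed by p p p with FIRST {p}. Thus FOLLOW(<S>) = {$, p, w}.
FOLLOW(<C>): in <C>->p <C> <S> w, <C> is followed by <S> w with FIRST {p, w}; in <B>-><C> <S> <C> (occurrence 1), <C> is followed by <S> <C> with FIRST {epsilon, p, w}; in <B>-><C> <S> <C> (occurrence 1), the suffix after <C> is nullable, so FOLLOW(<C>) ⊇ FOLLOW(<B>) = {w}; in <B>-><C> <S> <C> (occurrence 2), the suffix after <C> is empty, so FOLLOW(<C>) ⊇ FOLLOW(<B>) = {w}. Thus FOLLOW(<C>) = {p, w}.

{$, p, w}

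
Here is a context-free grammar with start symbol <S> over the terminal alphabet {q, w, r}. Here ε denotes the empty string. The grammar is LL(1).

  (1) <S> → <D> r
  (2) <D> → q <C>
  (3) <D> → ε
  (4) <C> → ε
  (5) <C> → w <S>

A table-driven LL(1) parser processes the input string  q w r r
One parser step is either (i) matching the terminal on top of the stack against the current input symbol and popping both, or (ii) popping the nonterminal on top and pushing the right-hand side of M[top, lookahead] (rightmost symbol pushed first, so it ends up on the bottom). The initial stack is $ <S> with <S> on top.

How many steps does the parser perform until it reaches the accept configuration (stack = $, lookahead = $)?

step 1: stack=$ <S>  input=q w r r $  — expand <S> → <D> r
step 2: stack=$ r <D>  input=q w r r $  — expand <D> → q <C>
step 3: stack=$ r <C> q  input=q w r r $  — match q
step 4: stack=$ r <C>  input=w r r $  — expand <C> → w <S>
step 5: stack=$ r <S> w  input=w r r $  — match w
step 6: stack=$ r <S>  input=r r $  — expand <S> → <D> r
step 7: stack=$ r r <D>  input=r r $  — expand <D> → ε
step 8: stack=$ r r  input=r r $  — match r
step 9: stack=$ r  input=r $  — match r
Accept reached after 9 steps.

9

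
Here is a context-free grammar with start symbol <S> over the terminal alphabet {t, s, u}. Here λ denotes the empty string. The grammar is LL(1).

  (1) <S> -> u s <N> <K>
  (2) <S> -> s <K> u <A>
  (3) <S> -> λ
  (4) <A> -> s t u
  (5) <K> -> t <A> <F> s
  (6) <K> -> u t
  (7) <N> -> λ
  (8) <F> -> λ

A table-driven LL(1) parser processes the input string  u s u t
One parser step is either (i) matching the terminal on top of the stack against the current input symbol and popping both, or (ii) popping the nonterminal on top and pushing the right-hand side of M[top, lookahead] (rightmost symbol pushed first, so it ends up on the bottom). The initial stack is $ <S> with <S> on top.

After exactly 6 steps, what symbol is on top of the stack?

step 1: stack=$ <S>  input=u s u t $  — expand <S> -> u s <N> <K>
step 2: stack=$ <K> <N> s u  input=u s u t $  — match u
step 3: stack=$ <K> <N> s  input=s u t $  — match s
step 4: stack=$ <K> <N>  input=u t $  — expand <N> -> λ
step 5: stack=$ <K>  input=u t $  — expand <K> -> u t
step 6: stack=$ t u  input=u t $  — match u
Stack after step 6: $ t (top = t).

t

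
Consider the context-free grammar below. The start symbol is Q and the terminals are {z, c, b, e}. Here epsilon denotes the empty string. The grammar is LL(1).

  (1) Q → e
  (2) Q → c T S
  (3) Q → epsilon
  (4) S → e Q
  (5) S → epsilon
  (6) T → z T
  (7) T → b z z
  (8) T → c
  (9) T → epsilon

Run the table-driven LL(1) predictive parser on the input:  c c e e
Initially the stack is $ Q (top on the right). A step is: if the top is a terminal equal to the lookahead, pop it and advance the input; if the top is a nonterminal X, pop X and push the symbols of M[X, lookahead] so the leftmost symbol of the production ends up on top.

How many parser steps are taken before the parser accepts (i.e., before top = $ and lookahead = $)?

step 1: stack=$ Q  input=c c e e $  — expand Q → c T S
step 2: stack=$ S T c  input=c c e e $  — match c
step 3: stack=$ S T  input=c e e $  — expand T → c
step 4: stack=$ S c  input=c e e $  — match c
step 5: stack=$ S  input=e e $  — expand S → e Q
step 6: stack=$ Q e  input=e e $  — match e
step 7: stack=$ Q  input=e $  — expand Q → e
step 8: stack=$ e  input=e $  — match e
Accept reached after 8 steps.

8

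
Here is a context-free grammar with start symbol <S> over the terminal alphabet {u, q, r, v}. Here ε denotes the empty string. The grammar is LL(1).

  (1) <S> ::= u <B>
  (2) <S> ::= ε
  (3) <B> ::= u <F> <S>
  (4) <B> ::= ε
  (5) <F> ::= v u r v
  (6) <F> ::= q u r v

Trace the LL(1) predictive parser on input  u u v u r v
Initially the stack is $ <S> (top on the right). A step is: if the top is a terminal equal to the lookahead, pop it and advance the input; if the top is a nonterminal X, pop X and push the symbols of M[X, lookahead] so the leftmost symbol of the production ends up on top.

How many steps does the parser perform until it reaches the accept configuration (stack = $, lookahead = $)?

step 1: stack=$ <S>  input=u u v u r v $  — expand <S> ::= u <B>
step 2: stack=$ <B> u  input=u u v u r v $  — match u
step 3: stack=$ <B>  input=u v u r v $  — expand <B> ::= u <F> <S>
step 4: stack=$ <S> <F> u  input=u v u r v $  — match u
step 5: stack=$ <S> <F>  input=v u r v $  — expand <F> ::= v u r v
step 6: stack=$ <S> v r u v  input=v u r v $  — match v
step 7: stack=$ <S> v r u  input=u r v $  — match u
step 8: stack=$ <S> v r  input=r v $  — match r
step 9: stack=$ <S> v  input=v $  — match v
step 10: stack=$ <S>  input=$  — expand <S> ::= ε
Accept reached after 10 steps.

10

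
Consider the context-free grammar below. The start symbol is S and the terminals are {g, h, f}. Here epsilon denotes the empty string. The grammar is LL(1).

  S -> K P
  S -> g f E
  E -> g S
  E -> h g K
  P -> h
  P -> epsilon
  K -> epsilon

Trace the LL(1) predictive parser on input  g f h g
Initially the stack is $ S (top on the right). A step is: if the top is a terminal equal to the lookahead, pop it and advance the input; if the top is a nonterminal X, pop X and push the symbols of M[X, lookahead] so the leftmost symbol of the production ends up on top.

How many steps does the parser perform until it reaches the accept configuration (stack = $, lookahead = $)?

7

step 1: stack=$ S  input=g f h g $  — expand S -> g f E
step 2: stack=$ E f g  input=g f h g $  — match g
step 3: stack=$ E f  input=f h g $  — match f
step 4: stack=$ E  input=h g $  — expand E -> h g K
step 5: stack=$ K g h  input=h g $  — match h
step 6: stack=$ K g  input=g $  — match g
step 7: stack=$ K  input=$  — expand K -> epsilon
Accept reached after 7 steps.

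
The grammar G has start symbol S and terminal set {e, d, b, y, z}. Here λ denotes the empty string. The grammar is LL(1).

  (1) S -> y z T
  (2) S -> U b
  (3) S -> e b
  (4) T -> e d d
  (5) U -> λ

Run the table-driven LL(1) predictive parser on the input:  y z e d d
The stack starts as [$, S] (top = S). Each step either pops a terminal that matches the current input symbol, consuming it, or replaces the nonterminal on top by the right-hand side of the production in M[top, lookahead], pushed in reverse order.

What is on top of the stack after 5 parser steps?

step 1: stack=$ S  input=y z e d d $  — expand S -> y z T
step 2: stack=$ T z y  input=y z e d d $  — match y
step 3: stack=$ T z  input=z e d d $  — match z
step 4: stack=$ T  input=e d d $  — expand T -> e d d
step 5: stack=$ d d e  input=e d d $  — match e
Stack after step 5: $ d d (top = d).

d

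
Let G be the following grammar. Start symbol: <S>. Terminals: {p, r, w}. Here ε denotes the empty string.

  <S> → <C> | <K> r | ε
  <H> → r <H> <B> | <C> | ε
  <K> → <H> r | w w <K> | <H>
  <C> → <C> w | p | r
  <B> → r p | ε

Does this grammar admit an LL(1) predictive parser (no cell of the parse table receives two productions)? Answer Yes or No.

FIRST(<S>) = {ε, p, r, w}
FIRST(<H>) = {ε, p, r}
FIRST(<K>) = {ε, p, r, w}
FIRST(<C>) = {p, r}
FIRST(<B>) = {ε, r}
FOLLOW(<S>) = {$}
FOLLOW(<H>) = {r}
FOLLOW(<K>) = {r}
FOLLOW(<C>) = {$, r, w}
FOLLOW(<B>) = {r}
Cell M[<B>, r] receives both <B> → r p and <B> → ε — the grammar is not LL(1).

No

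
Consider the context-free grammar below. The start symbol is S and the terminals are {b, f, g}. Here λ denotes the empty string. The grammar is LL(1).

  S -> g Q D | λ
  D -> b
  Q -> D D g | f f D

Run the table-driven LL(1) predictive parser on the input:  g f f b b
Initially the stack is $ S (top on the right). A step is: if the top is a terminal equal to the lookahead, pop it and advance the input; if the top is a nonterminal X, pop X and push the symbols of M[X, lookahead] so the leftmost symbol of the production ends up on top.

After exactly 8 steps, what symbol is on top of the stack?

     Stack      Input        Action
  1  $ S        g f f b b $  expand S -> g Q D
  2  $ D Q g    g f f b b $  match g
  3  $ D Q      f f b b $    expand Q -> f f D
  4  $ D D f f  f f b b $    match f
  5  $ D D f    f b b $      match f
  6  $ D D      b b $        expand D -> b
  7  $ D b      b b $        match b
  8  $ D        b $          expand D -> b
Stack after step 8: $ b (top = b).

b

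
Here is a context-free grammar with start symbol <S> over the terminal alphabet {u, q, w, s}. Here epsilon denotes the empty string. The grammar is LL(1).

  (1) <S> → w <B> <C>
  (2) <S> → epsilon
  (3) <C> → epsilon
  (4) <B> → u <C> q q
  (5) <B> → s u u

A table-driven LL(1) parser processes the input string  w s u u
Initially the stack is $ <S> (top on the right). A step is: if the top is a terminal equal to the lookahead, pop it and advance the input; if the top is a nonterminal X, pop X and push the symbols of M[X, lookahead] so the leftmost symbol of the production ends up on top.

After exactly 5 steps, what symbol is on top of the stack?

     Stack        Input      Action
  1  $ <S>        w s u u $  expand <S> → w <B> <C>
  2  $ <C> <B> w  w s u u $  match w
  3  $ <C> <B>    s u u $    expand <B> → s u u
  4  $ <C> u u s  s u u $    match s
  5  $ <C> u u    u u $      match u
Stack after step 5: $ <C> u (top = u).

u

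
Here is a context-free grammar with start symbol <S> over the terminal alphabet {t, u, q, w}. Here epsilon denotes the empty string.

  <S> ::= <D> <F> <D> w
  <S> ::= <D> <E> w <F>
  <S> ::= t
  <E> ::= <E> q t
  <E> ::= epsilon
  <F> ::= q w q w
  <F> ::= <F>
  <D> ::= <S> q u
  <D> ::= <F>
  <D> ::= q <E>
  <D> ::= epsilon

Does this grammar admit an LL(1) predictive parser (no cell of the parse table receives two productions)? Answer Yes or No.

No

FIRST(<S>) = {q, t, w}
FIRST(<E>) = {epsilon, q}
FIRST(<F>) = {q}
FIRST(<D>) = {epsilon, q, t, w}
FOLLOW(<S>) = {$, q}
FOLLOW(<E>) = {q, w}
FOLLOW(<F>) = {$, q, t, w}
FOLLOW(<D>) = {q, w}
Cell M[<D>, q] receives both <D> ::= <S> q u and <D> ::= <F> and <D> ::= q <E> and <D> ::= epsilon — the grammar is not LL(1).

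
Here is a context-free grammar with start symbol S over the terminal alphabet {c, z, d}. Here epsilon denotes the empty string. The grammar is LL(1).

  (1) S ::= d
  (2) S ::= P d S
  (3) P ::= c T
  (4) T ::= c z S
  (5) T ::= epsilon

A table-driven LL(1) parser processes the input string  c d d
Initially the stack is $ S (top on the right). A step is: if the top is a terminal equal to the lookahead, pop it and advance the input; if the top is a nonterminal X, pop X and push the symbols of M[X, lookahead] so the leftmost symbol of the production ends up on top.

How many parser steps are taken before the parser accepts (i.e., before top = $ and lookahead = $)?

7

     Stack      Input    Action
  1  $ S        c d d $  expand S ::= P d S
  2  $ S d P    c d d $  expand P ::= c T
  3  $ S d T c  c d d $  match c
  4  $ S d T    d d $    expand T ::= epsilon
  5  $ S d      d d $    match d
  6  $ S        d $      expand S ::= d
  7  $ d        d $      match d
Accept reached after 7 steps.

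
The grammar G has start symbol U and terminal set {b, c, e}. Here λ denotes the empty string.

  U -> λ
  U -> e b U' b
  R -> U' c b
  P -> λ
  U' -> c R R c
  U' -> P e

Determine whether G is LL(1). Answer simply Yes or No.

Yes

FIRST(U) = {λ, e}
FIRST(R) = {c, e}
FIRST(P) = {λ}
FIRST(U') = {c, e}
FOLLOW(U) = {$}
FOLLOW(R) = {c, e}
FOLLOW(P) = {e}
FOLLOW(U') = {b, c}
Each cell of M receives at most one production.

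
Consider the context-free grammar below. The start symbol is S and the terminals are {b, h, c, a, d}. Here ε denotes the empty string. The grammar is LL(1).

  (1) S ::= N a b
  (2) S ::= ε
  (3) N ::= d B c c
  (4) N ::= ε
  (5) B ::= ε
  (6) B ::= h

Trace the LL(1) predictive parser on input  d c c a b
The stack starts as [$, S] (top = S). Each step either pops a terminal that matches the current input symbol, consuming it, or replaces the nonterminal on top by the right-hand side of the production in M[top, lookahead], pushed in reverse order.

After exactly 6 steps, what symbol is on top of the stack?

     Stack          Input        Action
  1  $ S            d c c a b $  expand S ::= N a b
  2  $ b a N        d c c a b $  expand N ::= d B c c
  3  $ b a c c B d  d c c a b $  match d
  4  $ b a c c B    c c a b $    expand B ::= ε
  5  $ b a c c      c c a b $    match c
  6  $ b a c        c a b $      match c
Stack after step 6: $ b a (top = a).

a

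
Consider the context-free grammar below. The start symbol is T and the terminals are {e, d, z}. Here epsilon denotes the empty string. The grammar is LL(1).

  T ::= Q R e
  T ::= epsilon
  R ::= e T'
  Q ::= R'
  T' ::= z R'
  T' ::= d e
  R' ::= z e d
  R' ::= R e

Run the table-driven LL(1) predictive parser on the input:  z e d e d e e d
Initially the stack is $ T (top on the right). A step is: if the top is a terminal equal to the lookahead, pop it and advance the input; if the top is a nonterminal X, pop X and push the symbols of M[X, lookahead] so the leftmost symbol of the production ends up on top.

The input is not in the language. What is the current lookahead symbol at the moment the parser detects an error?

      Stack        Input              Action
   1  $ T          z e d e d e e d $  expand T ::= Q R e
   2  $ e R Q      z e d e d e e d $  expand Q ::= R'
   3  $ e R R'     z e d e d e e d $  expand R' ::= z e d
   4  $ e R d e z  z e d e d e e d $  match z
   5  $ e R d e    e d e d e e d $    match e
   6  $ e R d      d e d e e d $      match d
   7  $ e R        e d e e d $        expand R ::= e T'
   8  $ e T' e     e d e e d $        match e
   9  $ e T'       d e e d $          expand T' ::= d e
  10  $ e e d      d e e d $          match d
  11  $ e e        e e d $            match e
  12  $ e          e d $              match e
  13  $            d $                error: stack empty but input remains

d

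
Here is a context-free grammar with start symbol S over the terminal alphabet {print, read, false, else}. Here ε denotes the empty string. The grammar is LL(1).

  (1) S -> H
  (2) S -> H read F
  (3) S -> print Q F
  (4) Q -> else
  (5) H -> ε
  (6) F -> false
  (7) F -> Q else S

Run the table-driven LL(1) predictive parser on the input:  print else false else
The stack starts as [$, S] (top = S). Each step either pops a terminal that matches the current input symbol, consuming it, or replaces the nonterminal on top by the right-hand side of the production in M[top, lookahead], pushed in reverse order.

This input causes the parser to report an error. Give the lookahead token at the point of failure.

else

step 1: stack=$ S  input=print else false else $  — expand S -> print Q F
step 2: stack=$ F Q print  input=print else false else $  — match print
step 3: stack=$ F Q  input=else false else $  — expand Q -> else
step 4: stack=$ F else  input=else false else $  — match else
step 5: stack=$ F  input=false else $  — expand F -> false
step 6: stack=$ false  input=false else $  — match false
step 7: stack=$  input=else $  — error: stack empty but input remains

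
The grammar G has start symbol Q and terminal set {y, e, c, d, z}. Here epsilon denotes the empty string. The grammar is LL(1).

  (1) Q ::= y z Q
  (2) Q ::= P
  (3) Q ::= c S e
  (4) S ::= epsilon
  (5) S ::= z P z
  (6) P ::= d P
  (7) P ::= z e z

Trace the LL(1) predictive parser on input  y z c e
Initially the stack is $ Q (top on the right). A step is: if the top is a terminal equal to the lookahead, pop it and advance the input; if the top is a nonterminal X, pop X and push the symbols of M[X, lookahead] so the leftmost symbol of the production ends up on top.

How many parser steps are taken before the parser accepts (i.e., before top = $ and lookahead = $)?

step 1: stack=$ Q  input=y z c e $  — expand Q ::= y z Q
step 2: stack=$ Q z y  input=y z c e $  — match y
step 3: stack=$ Q z  input=z c e $  — match z
step 4: stack=$ Q  input=c e $  — expand Q ::= c S e
step 5: stack=$ e S c  input=c e $  — match c
step 6: stack=$ e S  input=e $  — expand S ::= epsilon
step 7: stack=$ e  input=e $  — match e
Accept reached after 7 steps.

7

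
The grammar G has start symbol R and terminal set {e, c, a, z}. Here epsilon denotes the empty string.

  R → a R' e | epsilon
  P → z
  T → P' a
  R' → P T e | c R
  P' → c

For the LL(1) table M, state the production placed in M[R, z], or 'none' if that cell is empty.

FIRST(R): from R→a R' e we get {a}; from R→epsilon we get {epsilon}. So FIRST(R) = {epsilon, a}.
FIRST(P): from P→z we get {z}. So FIRST(P) = {z}.
FIRST(P'): from P'→c we get {c}. So FIRST(P') = {c}.
FIRST(T): from T→P' a we get {c}. So FIRST(T) = {c}.
FIRST(R'): from R'→P T e we get {z}; from R'→c R we get {c}. So FIRST(R') = {c, z}.
FOLLOW(R) includes $ since R is the start symbol.
FOLLOW(R'): in R→a R' e, R' is followed by e with FIRST {e}. Thus FOLLOW(R') = {e}.
FOLLOW(R): in R'→c R, the suffix after R is empty, so FOLLOW(R) ⊇ FOLLOW(R') = {e}. Thus FOLLOW(R) = {$, e}.
For R → a R' e: FIRST(a R' e) = {a}, so it goes in M[R, t] for t ∈ {a}.
For R → epsilon: FIRST(epsilon) = {epsilon}, so it goes in M[R, t] for t ∈ {}; since epsilon ∈ FIRST, also for every t ∈ FOLLOW(R) = {$, e}.
None of these place a production in M[R, z].

none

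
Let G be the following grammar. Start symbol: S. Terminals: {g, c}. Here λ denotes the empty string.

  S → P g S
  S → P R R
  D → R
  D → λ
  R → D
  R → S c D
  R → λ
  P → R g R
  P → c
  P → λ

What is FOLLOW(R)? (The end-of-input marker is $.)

FIRST(S) = {λ, c, g}  (via P g S, P R R)
FIRST(D) = {λ, c, g}  (via R)
FIRST(R) = {λ, c, g}  (via D, S c D)
FIRST(P) = {λ, c, g}  (via R g R)
FOLLOW(S) includes $ since S is the start symbol.
FOLLOW(S): in S→P g S, the suffix after S is empty (adds nothing new); in R→S c D, S is followed by c D with FIRST {c}. Thus FOLLOW(S) = {$, c}.
FOLLOW(P): in S→P g S, P is followed by g S with FIRST {g}; in S→P R R, P is followed by R R with FIRST {λ, c, g}; in S→P R R, the suffix after P is nullable, so FOLLOW(P) ⊇ FOLLOW(S) = {$, c}. Thus FOLLOW(P) = {$, c, g}.
FOLLOW(D): in R→D, the suffix after D is empty, so FOLLOW(D) ⊇ FOLLOW(R) = {$, c, g}; in R→S c D, the suffix after D is empty, so FOLLOW(D) ⊇ FOLLOW(R) = {$, c, g}. Thus FOLLOW(D) = {$, c, g}.
FOLLOW(R): in S→P R R (occurrence 1), R is followed by R with FIRST {λ, c, g}; in S→P R R (occurrence 1), the suffix after R is nullable, so FOLLOW(R) ⊇ FOLLOW(S) = {$, c}; in S→P R R (occurrence 2), the suffix after R is empty, so FOLLOW(R) ⊇ FOLLOW(S) = {$, c}; in D→R, the suffix after R is empty, so FOLLOW(R) ⊇ FOLLOW(D) = {$, c, g}; in P→R g R (occurrence 1), R is followed by g R with FIRST {g}; in P→R g R (occurrence 2), the suffix after R is empty, so FOLLOW(R) ⊇ FOLLOW(P) = {$, c, g}. Thus FOLLOW(R) = {$, c, g}.

{$, c, g}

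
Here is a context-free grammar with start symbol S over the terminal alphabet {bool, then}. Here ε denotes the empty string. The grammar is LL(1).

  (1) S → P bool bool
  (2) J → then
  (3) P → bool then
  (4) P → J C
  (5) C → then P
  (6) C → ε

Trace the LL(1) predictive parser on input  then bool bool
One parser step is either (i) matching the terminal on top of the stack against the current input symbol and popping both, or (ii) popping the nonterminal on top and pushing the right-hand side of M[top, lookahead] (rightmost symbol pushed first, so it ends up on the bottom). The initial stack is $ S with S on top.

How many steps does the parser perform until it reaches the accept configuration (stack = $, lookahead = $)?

     Stack               Input             Action
  1  $ S                 then bool bool $  expand S → P bool bool
  2  $ bool bool P       then bool bool $  expand P → J C
  3  $ bool bool C J     then bool bool $  expand J → then
  4  $ bool bool C then  then bool bool $  match then
  5  $ bool bool C       bool bool $       expand C → ε
  6  $ bool bool         bool bool $       match bool
  7  $ bool              bool $            match bool
Accept reached after 7 steps.

7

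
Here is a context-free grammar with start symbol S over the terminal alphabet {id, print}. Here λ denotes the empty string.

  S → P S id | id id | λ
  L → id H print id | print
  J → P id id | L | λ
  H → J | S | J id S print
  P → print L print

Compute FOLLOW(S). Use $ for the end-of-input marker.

FIRST(L): from L→id H print id we get {id}; from L→print we get {print}. So FIRST(L) = {id, print}.
FIRST(P): from P→print L print we get {print}. So FIRST(P) = {print}.
FIRST(S): from S→P S id we get {print}; from S→id id we get {id}; from S→λ we get {λ}. So FIRST(S) = {λ, id, print}.
FIRST(J): from J→P id id we get {print}; from J→L we get {id, print}; from J→λ we get {λ}. So FIRST(J) = {λ, id, print}.
FIRST(H): from H→J we get {λ, id, print}; from H→S we get {λ, id, print}; from H→J id S print we get {id, print}. So FIRST(H) = {λ, id, print}.
FOLLOW(S) includes $ since S is the start symbol.
FOLLOW(H): in L→id H print id, H is followed by print id with FIRST {print}. Thus FOLLOW(H) = {print}.
FOLLOW(S): in S→P S id, S is followed by id with FIRST {id}; in H→S, the suffix after S is empty, so FOLLOW(S) ⊇ FOLLOW(H) = {print}; in H→J id S print, S is followed by print with FIRST {print}. Thus FOLLOW(S) = {$, id, print}.
FOLLOW(J): in H→J, the suffix after J is empty, so FOLLOW(J) ⊇ FOLLOW(H) = {print}; in H→J id S print, J is followed by id S print with FIRST {id}. Thus FOLLOW(J) = {id, print}.
FOLLOW(L): in J→L, the suffix after L is empty, so FOLLOW(L) ⊇ FOLLOW(J) = {id, print}; in P→print L print, L is followed by print with FIRST {print}. Thus FOLLOW(L) = {id, print}.
FOLLOW(P): in S→P S id, P is followed by S id with FIRST {id, print}; in J→P id id, P is followed by id id with FIRST {id}. Thus FOLLOW(P) = {id, print}.

{$, id, print}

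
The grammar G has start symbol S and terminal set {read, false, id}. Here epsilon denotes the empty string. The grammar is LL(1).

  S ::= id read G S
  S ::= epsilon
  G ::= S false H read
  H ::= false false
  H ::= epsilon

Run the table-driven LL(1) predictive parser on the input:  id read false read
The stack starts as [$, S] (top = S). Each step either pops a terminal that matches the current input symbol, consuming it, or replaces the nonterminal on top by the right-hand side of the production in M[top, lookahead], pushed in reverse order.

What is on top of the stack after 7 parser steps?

step 1: stack=$ S  input=id read false read $  — expand S ::= id read G S
step 2: stack=$ S G read id  input=id read false read $  — match id
step 3: stack=$ S G read  input=read false read $  — match read
step 4: stack=$ S G  input=false read $  — expand G ::= S false H read
step 5: stack=$ S read H false S  input=false read $  — expand S ::= epsilon
step 6: stack=$ S read H false  input=false read $  — match false
step 7: stack=$ S read H  input=read $  — expand H ::= epsilon
Stack after step 7: $ S read (top = read).

read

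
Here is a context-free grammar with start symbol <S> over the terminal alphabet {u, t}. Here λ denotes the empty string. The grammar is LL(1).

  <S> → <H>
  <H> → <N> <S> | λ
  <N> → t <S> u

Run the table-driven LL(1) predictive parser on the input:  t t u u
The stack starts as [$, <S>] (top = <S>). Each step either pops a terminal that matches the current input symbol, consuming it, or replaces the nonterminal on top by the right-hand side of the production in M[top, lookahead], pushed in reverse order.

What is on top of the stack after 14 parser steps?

step 1: stack=$ <S>  input=t t u u $  — expand <S> → <H>
step 2: stack=$ <H>  input=t t u u $  — expand <H> → <N> <S>
step 3: stack=$ <S> <N>  input=t t u u $  — expand <N> → t <S> u
step 4: stack=$ <S> u <S> t  input=t t u u $  — match t
step 5: stack=$ <S> u <S>  input=t u u $  — expand <S> → <H>
step 6: stack=$ <S> u <H>  input=t u u $  — expand <H> → <N> <S>
step 7: stack=$ <S> u <S> <N>  input=t u u $  — expand <N> → t <S> u
step 8: stack=$ <S> u <S> u <S> t  input=t u u $  — match t
step 9: stack=$ <S> u <S> u <S>  input=u u $  — expand <S> → <H>
step 10: stack=$ <S> u <S> u <H>  input=u u $  — expand <H> → λ
step 11: stack=$ <S> u <S> u  input=u u $  — match u
step 12: stack=$ <S> u <S>  input=u $  — expand <S> → <H>
step 13: stack=$ <S> u <H>  input=u $  — expand <H> → λ
step 14: stack=$ <S> u  input=u $  — match u
Stack after step 14: $ <S> (top = <S>).

<S>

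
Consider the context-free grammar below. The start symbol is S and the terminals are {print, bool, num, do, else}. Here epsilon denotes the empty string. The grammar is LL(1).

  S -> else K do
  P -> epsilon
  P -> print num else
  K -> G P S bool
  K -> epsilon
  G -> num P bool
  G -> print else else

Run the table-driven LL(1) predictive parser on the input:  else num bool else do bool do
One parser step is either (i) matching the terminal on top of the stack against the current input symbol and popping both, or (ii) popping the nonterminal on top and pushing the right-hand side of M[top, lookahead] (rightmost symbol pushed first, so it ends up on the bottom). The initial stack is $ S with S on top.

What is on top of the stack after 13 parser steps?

do

step 1: stack=$ S  input=else num bool else do bool do $  — expand S -> else K do
step 2: stack=$ do K else  input=else num bool else do bool do $  — match else
step 3: stack=$ do K  input=num bool else do bool do $  — expand K -> G P S bool
step 4: stack=$ do bool S P G  input=num bool else do bool do $  — expand G -> num P bool
step 5: stack=$ do bool S P bool P num  input=num bool else do bool do $  — match num
step 6: stack=$ do bool S P bool P  input=bool else do bool do $  — expand P -> epsilon
step 7: stack=$ do bool S P bool  input=bool else do bool do $  — match bool
step 8: stack=$ do bool S P  input=else do bool do $  — expand P -> epsilon
step 9: stack=$ do bool S  input=else do bool do $  — expand S -> else K do
step 10: stack=$ do bool do K else  input=else do bool do $  — match else
step 11: stack=$ do bool do K  input=do bool do $  — expand K -> epsilon
step 12: stack=$ do bool do  input=do bool do $  — match do
step 13: stack=$ do bool  input=bool do $  — match bool
Stack after step 13: $ do (top = do).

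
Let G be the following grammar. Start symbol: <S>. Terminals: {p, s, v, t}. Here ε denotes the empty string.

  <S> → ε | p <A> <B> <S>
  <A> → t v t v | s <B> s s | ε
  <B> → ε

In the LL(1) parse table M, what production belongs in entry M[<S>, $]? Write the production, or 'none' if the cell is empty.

<S> → ε

FIRST(<S>): from <S>→ε we get {ε}; from <S>→p <A> <B> <S> we get {p}. So FIRST(<S>) = {ε, p}.
FIRST(<A>): from <A>→t v t v we get {t}; from <A>→s <B> s s we get {s}; from <A>→ε we get {ε}. So FIRST(<A>) = {ε, s, t}.
FIRST(<B>): from <B>→ε we get {ε}. So FIRST(<B>) = {ε}.
FOLLOW(<S>) includes $ since <S> is the start symbol.
FOLLOW(<S>): in <S>→p <A> <B> <S>, the suffix after <S> is empty (adds nothing new). Thus FOLLOW(<S>) = {$}.
For <S> → ε: FIRST(ε) = {ε}, so it goes in M[<S>, t] for t ∈ {}; since ε ∈ FIRST, also for every t ∈ FOLLOW(<S>) = {$}.
For <S> → p <A> <B> <S>: FIRST(p <A> <B> <S>) = {p}, so it goes in M[<S>, t] for t ∈ {p}.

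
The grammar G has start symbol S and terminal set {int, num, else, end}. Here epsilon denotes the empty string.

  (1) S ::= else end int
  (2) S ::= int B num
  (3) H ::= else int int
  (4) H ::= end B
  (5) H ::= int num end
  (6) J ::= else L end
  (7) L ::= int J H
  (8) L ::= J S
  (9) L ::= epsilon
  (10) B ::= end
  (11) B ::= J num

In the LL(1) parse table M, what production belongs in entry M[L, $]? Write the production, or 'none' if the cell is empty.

FIRST(S) = {else, int}
FIRST(H) = {else, end, int}
FIRST(J) = {else}
FIRST(L) = {epsilon, else, int}  (via J S)
FIRST(B) = {else, end}  (via J num)
FOLLOW(S) includes $ since S is the start symbol.
FOLLOW(L): in J::=else L end, L is followed by end with FIRST {end}. Thus FOLLOW(L) = {end}.
For L ::= int J H: FIRST(int J H) = {int}, so it goes in M[L, t] for t ∈ {int}.
For L ::= J S: FIRST(J S) = {else}, so it goes in M[L, t] for t ∈ {else}.
For L ::= epsilon: FIRST(epsilon) = {epsilon}, so it goes in M[L, t] for t ∈ {}; since epsilon ∈ FIRST, also for every t ∈ FOLLOW(L) = {end}.
None of these place a production in M[L, $].

none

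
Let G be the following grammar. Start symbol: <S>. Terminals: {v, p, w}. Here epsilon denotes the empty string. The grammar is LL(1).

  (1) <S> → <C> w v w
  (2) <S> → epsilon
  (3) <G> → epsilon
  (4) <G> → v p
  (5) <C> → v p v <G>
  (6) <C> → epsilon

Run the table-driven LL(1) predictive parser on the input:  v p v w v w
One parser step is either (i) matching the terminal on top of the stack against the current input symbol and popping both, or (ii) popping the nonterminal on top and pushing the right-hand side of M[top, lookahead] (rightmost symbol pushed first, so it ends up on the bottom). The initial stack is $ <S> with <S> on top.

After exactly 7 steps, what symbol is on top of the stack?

v

     Stack              Input          Action
  1  $ <S>              v p v w v w $  expand <S> → <C> w v w
  2  $ w v w <C>        v p v w v w $  expand <C> → v p v <G>
  3  $ w v w <G> v p v  v p v w v w $  match v
  4  $ w v w <G> v p    p v w v w $    match p
  5  $ w v w <G> v      v w v w $      match v
  6  $ w v w <G>        w v w $        expand <G> → epsilon
  7  $ w v w            w v w $        match w
Stack after step 7: $ w v (top = v).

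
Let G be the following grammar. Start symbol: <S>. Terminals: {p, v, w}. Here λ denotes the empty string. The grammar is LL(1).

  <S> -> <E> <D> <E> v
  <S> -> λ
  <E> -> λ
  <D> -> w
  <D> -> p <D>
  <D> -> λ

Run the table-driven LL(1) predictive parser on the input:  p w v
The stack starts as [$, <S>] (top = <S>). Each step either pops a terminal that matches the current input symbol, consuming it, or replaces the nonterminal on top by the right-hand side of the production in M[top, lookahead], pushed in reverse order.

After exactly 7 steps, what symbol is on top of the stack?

v

step 1: stack=$ <S>  input=p w v $  — expand <S> -> <E> <D> <E> v
step 2: stack=$ v <E> <D> <E>  input=p w v $  — expand <E> -> λ
step 3: stack=$ v <E> <D>  input=p w v $  — expand <D> -> p <D>
step 4: stack=$ v <E> <D> p  input=p w v $  — match p
step 5: stack=$ v <E> <D>  input=w v $  — expand <D> -> w
step 6: stack=$ v <E> w  input=w v $  — match w
step 7: stack=$ v <E>  input=v $  — expand <E> -> λ
Stack after step 7: $ v (top = v).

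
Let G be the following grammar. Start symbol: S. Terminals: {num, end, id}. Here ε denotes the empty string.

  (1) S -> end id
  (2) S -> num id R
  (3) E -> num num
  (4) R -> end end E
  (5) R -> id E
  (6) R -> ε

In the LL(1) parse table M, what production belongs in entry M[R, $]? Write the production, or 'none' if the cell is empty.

R -> ε

FIRST(S): from S->end id we get {end}; from S->num id R we get {num}. So FIRST(S) = {end, num}.
FIRST(E): from E->num num we get {num}. So FIRST(E) = {num}.
FIRST(R): from R->end end E we get {end}; from R->id E we get {id}; from R->ε we get {ε}. So FIRST(R) = {ε, end, id}.
FOLLOW(S) includes $ since S is the start symbol.
FOLLOW(S): S appears on no right-hand side. Thus FOLLOW(S) = {$}.
FOLLOW(R): in S->num id R, the suffix after R is empty, so FOLLOW(R) ⊇ FOLLOW(S) = {$}. Thus FOLLOW(R) = {$}.
For R -> end end E: FIRST(end end E) = {end}, so it goes in M[R, t] for t ∈ {end}.
For R -> id E: FIRST(id E) = {id}, so it goes in M[R, t] for t ∈ {id}.
For R -> ε: FIRST(ε) = {ε}, so it goes in M[R, t] for t ∈ {}; since ε ∈ FIRST, also for every t ∈ FOLLOW(R) = {$}.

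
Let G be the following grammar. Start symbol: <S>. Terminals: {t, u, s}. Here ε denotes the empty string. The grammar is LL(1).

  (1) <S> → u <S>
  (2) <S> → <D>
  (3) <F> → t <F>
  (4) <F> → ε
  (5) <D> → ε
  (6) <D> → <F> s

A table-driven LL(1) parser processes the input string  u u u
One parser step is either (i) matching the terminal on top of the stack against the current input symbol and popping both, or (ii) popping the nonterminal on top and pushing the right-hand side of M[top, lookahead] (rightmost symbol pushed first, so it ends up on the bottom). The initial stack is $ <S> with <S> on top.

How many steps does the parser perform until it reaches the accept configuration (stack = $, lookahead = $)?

8

     Stack    Input    Action
  1  $ <S>    u u u $  expand <S> → u <S>
  2  $ <S> u  u u u $  match u
  3  $ <S>    u u $    expand <S> → u <S>
  4  $ <S> u  u u $    match u
  5  $ <S>    u $      expand <S> → u <S>
  6  $ <S> u  u $      match u
  7  $ <S>    $        expand <S> → <D>
  8  $ <D>    $        expand <D> → ε
Accept reached after 8 steps.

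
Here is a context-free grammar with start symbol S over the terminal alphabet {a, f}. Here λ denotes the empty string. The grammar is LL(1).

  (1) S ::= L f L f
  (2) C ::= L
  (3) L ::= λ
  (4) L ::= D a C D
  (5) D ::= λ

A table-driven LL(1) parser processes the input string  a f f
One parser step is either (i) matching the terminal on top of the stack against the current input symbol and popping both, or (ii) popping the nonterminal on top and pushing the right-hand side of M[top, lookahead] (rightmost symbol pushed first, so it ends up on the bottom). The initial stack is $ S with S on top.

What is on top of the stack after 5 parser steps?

     Stack            Input    Action
  1  $ S              a f f $  expand S ::= L f L f
  2  $ f L f L        a f f $  expand L ::= D a C D
  3  $ f L f D C a D  a f f $  expand D ::= λ
  4  $ f L f D C a    a f f $  match a
  5  $ f L f D C      f f $    expand C ::= L
Stack after step 5: $ f L f D L (top = L).

L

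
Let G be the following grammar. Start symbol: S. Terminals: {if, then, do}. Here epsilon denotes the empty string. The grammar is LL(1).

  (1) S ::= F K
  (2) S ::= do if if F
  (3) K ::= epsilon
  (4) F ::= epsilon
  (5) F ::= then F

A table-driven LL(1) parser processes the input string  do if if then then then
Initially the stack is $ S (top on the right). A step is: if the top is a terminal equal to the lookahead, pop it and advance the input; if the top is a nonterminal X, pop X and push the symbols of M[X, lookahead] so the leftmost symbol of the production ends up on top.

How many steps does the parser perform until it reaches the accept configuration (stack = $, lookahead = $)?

11

      Stack         Input                      Action
   1  $ S           do if if then then then $  expand S ::= do if if F
   2  $ F if if do  do if if then then then $  match do
   3  $ F if if     if if then then then $     match if
   4  $ F if        if then then then $        match if
   5  $ F           then then then $           expand F ::= then F
   6  $ F then      then then then $           match then
   7  $ F           then then $                expand F ::= then F
   8  $ F then      then then $                match then
   9  $ F           then $                     expand F ::= then F
  10  $ F then      then $                     match then
  11  $ F           $                          expand F ::= epsilon
Accept reached after 11 steps.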